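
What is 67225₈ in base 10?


Positional values:
Position 0: 5 × 8^0 = 5
Position 1: 2 × 8^1 = 16
Position 2: 2 × 8^2 = 128
Position 3: 7 × 8^3 = 3584
Position 4: 6 × 8^4 = 24576
Sum = 5 + 16 + 128 + 3584 + 24576
= 28309


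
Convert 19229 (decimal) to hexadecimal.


Divide by 16 repeatedly:
19229 ÷ 16 = 1201 remainder 13 (D)
1201 ÷ 16 = 75 remainder 1 (1)
75 ÷ 16 = 4 remainder 11 (B)
4 ÷ 16 = 0 remainder 4 (4)
Reading remainders bottom-up:
= 0x4B1D


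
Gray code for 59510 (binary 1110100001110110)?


Binary: 1110100001110110
Gray code: G = B XOR (B >> 1)
B >> 1 = 0111010000111011
1110100001110110 XOR 0111010000111011:
  1 XOR 0 = 1
  1 XOR 1 = 0
  1 XOR 1 = 0
  0 XOR 1 = 1
  1 XOR 0 = 1
  0 XOR 1 = 1
  0 XOR 0 = 0
  0 XOR 0 = 0
  0 XOR 0 = 0
  1 XOR 0 = 1
  1 XOR 1 = 0
  1 XOR 1 = 0
  0 XOR 1 = 1
  1 XOR 0 = 1
  1 XOR 1 = 0
  0 XOR 1 = 1
= 1001110001001101


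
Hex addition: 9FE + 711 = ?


Align and add column by column (LSB to MSB, each column mod 16 with carry):
  09FE
+ 0711
  ----
  col 0: E(14) + 1(1) + 0 (carry in) = 15 → F(15), carry out 0
  col 1: F(15) + 1(1) + 0 (carry in) = 16 → 0(0), carry out 1
  col 2: 9(9) + 7(7) + 1 (carry in) = 17 → 1(1), carry out 1
  col 3: 0(0) + 0(0) + 1 (carry in) = 1 → 1(1), carry out 0
Reading digits MSB→LSB: 110F
Strip leading zeros: 110F
= 0x110F


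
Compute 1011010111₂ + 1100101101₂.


Align and add column by column (LSB to MSB, carry propagating):
  01011010111
+ 01100101101
  -----------
  col 0: 1 + 1 + 0 (carry in) = 2 → bit 0, carry out 1
  col 1: 1 + 0 + 1 (carry in) = 2 → bit 0, carry out 1
  col 2: 1 + 1 + 1 (carry in) = 3 → bit 1, carry out 1
  col 3: 0 + 1 + 1 (carry in) = 2 → bit 0, carry out 1
  col 4: 1 + 0 + 1 (carry in) = 2 → bit 0, carry out 1
  col 5: 0 + 1 + 1 (carry in) = 2 → bit 0, carry out 1
  col 6: 1 + 0 + 1 (carry in) = 2 → bit 0, carry out 1
  col 7: 1 + 0 + 1 (carry in) = 2 → bit 0, carry out 1
  col 8: 0 + 1 + 1 (carry in) = 2 → bit 0, carry out 1
  col 9: 1 + 1 + 1 (carry in) = 3 → bit 1, carry out 1
  col 10: 0 + 0 + 1 (carry in) = 1 → bit 1, carry out 0
Reading bits MSB→LSB: 11000000100
Strip leading zeros: 11000000100
= 11000000100


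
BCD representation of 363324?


Each digit → 4-bit binary:
  3 → 0011
  6 → 0110
  3 → 0011
  3 → 0011
  2 → 0010
  4 → 0100
= 0011 0110 0011 0011 0010 0100


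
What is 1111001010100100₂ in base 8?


Group into 3-bit groups: 001111001010100100
  001 = 1
  111 = 7
  001 = 1
  010 = 2
  100 = 4
  100 = 4
= 0o171244


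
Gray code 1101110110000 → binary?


Gray code: 1101110110000
MSB stays the same: 1
Each subsequent bit = prev_binary XOR current_gray:
  B[1] = 1 XOR 1 = 0
  B[2] = 0 XOR 0 = 0
  B[3] = 0 XOR 1 = 1
  B[4] = 1 XOR 1 = 0
  B[5] = 0 XOR 1 = 1
  B[6] = 1 XOR 0 = 1
  B[7] = 1 XOR 1 = 0
  B[8] = 0 XOR 1 = 1
  B[9] = 1 XOR 0 = 1
  B[10] = 1 XOR 0 = 1
  B[11] = 1 XOR 0 = 1
  B[12] = 1 XOR 0 = 1
= 1001011011111 (4831 decimal)


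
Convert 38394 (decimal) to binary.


Divide by 2 repeatedly:
38394 ÷ 2 = 19197 remainder 0
19197 ÷ 2 = 9598 remainder 1
9598 ÷ 2 = 4799 remainder 0
4799 ÷ 2 = 2399 remainder 1
2399 ÷ 2 = 1199 remainder 1
1199 ÷ 2 = 599 remainder 1
599 ÷ 2 = 299 remainder 1
299 ÷ 2 = 149 remainder 1
149 ÷ 2 = 74 remainder 1
74 ÷ 2 = 37 remainder 0
37 ÷ 2 = 18 remainder 1
18 ÷ 2 = 9 remainder 0
9 ÷ 2 = 4 remainder 1
4 ÷ 2 = 2 remainder 0
2 ÷ 2 = 1 remainder 0
1 ÷ 2 = 0 remainder 1
Reading remainders bottom-up:
= 1001010111111010


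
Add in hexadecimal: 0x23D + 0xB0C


Align and add column by column (LSB to MSB, each column mod 16 with carry):
  023D
+ 0B0C
  ----
  col 0: D(13) + C(12) + 0 (carry in) = 25 → 9(9), carry out 1
  col 1: 3(3) + 0(0) + 1 (carry in) = 4 → 4(4), carry out 0
  col 2: 2(2) + B(11) + 0 (carry in) = 13 → D(13), carry out 0
  col 3: 0(0) + 0(0) + 0 (carry in) = 0 → 0(0), carry out 0
Reading digits MSB→LSB: 0D49
Strip leading zeros: D49
= 0xD49


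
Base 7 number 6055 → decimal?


Positional values (base 7):
  5 × 7^0 = 5 × 1 = 5
  5 × 7^1 = 5 × 7 = 35
  0 × 7^2 = 0 × 49 = 0
  6 × 7^3 = 6 × 343 = 2058
Sum = 5 + 35 + 0 + 2058
= 2098


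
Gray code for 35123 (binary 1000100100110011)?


Binary: 1000100100110011
Gray code: G = B XOR (B >> 1)
B >> 1 = 0100010010011001
1000100100110011 XOR 0100010010011001:
  1 XOR 0 = 1
  0 XOR 1 = 1
  0 XOR 0 = 0
  0 XOR 0 = 0
  1 XOR 0 = 1
  0 XOR 1 = 1
  0 XOR 0 = 0
  1 XOR 0 = 1
  0 XOR 1 = 1
  0 XOR 0 = 0
  1 XOR 0 = 1
  1 XOR 1 = 0
  0 XOR 1 = 1
  0 XOR 0 = 0
  1 XOR 0 = 1
  1 XOR 1 = 0
= 1100110110101010


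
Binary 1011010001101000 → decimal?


Positional values:
Bit 3: 1 × 2^3 = 8
Bit 5: 1 × 2^5 = 32
Bit 6: 1 × 2^6 = 64
Bit 10: 1 × 2^10 = 1024
Bit 12: 1 × 2^12 = 4096
Bit 13: 1 × 2^13 = 8192
Bit 15: 1 × 2^15 = 32768
Sum = 8 + 32 + 64 + 1024 + 4096 + 8192 + 32768
= 46184


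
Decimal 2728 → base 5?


Divide by 5 repeatedly:
2728 ÷ 5 = 545 remainder 3
545 ÷ 5 = 109 remainder 0
109 ÷ 5 = 21 remainder 4
21 ÷ 5 = 4 remainder 1
4 ÷ 5 = 0 remainder 4
Reading remainders bottom-up:
= 41403


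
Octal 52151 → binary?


Each octal digit → 3 binary bits:
  5 = 101
  2 = 010
  1 = 001
  5 = 101
  1 = 001
Concatenate: 101 010 001 101 001
= 101010001101001


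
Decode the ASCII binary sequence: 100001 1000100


Codes (binary): 100001 1000100
Per-code ASCII lookup:
  100001 = 33  (special character) → '!'
  1000100 = 68  (range 65-90: uppercase, 68 - 65 = 3) → 'D'
= '!D'


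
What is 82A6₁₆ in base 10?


Positional values:
Position 0: 6 × 16^0 = 6 × 1 = 6
Position 1: A × 16^1 = 10 × 16 = 160
Position 2: 2 × 16^2 = 2 × 256 = 512
Position 3: 8 × 16^3 = 8 × 4096 = 32768
Sum = 6 + 160 + 512 + 32768
= 33446


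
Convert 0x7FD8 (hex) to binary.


Each hex digit → 4 binary bits:
  7 = 0111
  F = 1111
  D = 1101
  8 = 1000
Concatenate: 0111 1111 1101 1000
= 0111111111011000


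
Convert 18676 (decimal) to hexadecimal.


Divide by 16 repeatedly:
18676 ÷ 16 = 1167 remainder 4 (4)
1167 ÷ 16 = 72 remainder 15 (F)
72 ÷ 16 = 4 remainder 8 (8)
4 ÷ 16 = 0 remainder 4 (4)
Reading remainders bottom-up:
= 0x48F4


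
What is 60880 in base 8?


Divide by 8 repeatedly:
60880 ÷ 8 = 7610 remainder 0
7610 ÷ 8 = 951 remainder 2
951 ÷ 8 = 118 remainder 7
118 ÷ 8 = 14 remainder 6
14 ÷ 8 = 1 remainder 6
1 ÷ 8 = 0 remainder 1
Reading remainders bottom-up:
= 0o166720


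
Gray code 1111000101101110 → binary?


Gray code: 1111000101101110
MSB stays the same: 1
Each subsequent bit = prev_binary XOR current_gray:
  B[1] = 1 XOR 1 = 0
  B[2] = 0 XOR 1 = 1
  B[3] = 1 XOR 1 = 0
  B[4] = 0 XOR 0 = 0
  B[5] = 0 XOR 0 = 0
  B[6] = 0 XOR 0 = 0
  B[7] = 0 XOR 1 = 1
  B[8] = 1 XOR 0 = 1
  B[9] = 1 XOR 1 = 0
  B[10] = 0 XOR 1 = 1
  B[11] = 1 XOR 0 = 1
  B[12] = 1 XOR 1 = 0
  B[13] = 0 XOR 1 = 1
  B[14] = 1 XOR 1 = 0
  B[15] = 0 XOR 0 = 0
= 1010000110110100 (41396 decimal)


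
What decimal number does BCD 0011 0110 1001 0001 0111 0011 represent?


Each 4-bit group → digit:
  0011 → 3
  0110 → 6
  1001 → 9
  0001 → 1
  0111 → 7
  0011 → 3
= 369173


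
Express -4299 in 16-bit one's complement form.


Original: 0001000011001011
Invert all bits:
  bit 0: 0 → 1
  bit 1: 0 → 1
  bit 2: 0 → 1
  bit 3: 1 → 0
  bit 4: 0 → 1
  bit 5: 0 → 1
  bit 6: 0 → 1
  bit 7: 0 → 1
  bit 8: 1 → 0
  bit 9: 1 → 0
  bit 10: 0 → 1
  bit 11: 0 → 1
  bit 12: 1 → 0
  bit 13: 0 → 1
  bit 14: 1 → 0
  bit 15: 1 → 0
= 1110111100110100


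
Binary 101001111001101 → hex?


Group into 4-bit nibbles: 0101001111001101
  0101 = 5
  0011 = 3
  1100 = C
  1101 = D
= 0x53CD


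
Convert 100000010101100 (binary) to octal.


Group into 3-bit groups: 100000010101100
  100 = 4
  000 = 0
  010 = 2
  101 = 5
  100 = 4
= 0o40254


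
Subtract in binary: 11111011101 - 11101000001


Align and subtract column by column (LSB to MSB, borrowing when needed):
  11111011101
- 11101000001
  -----------
  col 0: (1 - 0 borrow-in) - 1 → 1 - 1 = 0, borrow out 0
  col 1: (0 - 0 borrow-in) - 0 → 0 - 0 = 0, borrow out 0
  col 2: (1 - 0 borrow-in) - 0 → 1 - 0 = 1, borrow out 0
  col 3: (1 - 0 borrow-in) - 0 → 1 - 0 = 1, borrow out 0
  col 4: (1 - 0 borrow-in) - 0 → 1 - 0 = 1, borrow out 0
  col 5: (0 - 0 borrow-in) - 0 → 0 - 0 = 0, borrow out 0
  col 6: (1 - 0 borrow-in) - 1 → 1 - 1 = 0, borrow out 0
  col 7: (1 - 0 borrow-in) - 0 → 1 - 0 = 1, borrow out 0
  col 8: (1 - 0 borrow-in) - 1 → 1 - 1 = 0, borrow out 0
  col 9: (1 - 0 borrow-in) - 1 → 1 - 1 = 0, borrow out 0
  col 10: (1 - 0 borrow-in) - 1 → 1 - 1 = 0, borrow out 0
Reading bits MSB→LSB: 00010011100
Strip leading zeros: 10011100
= 10011100


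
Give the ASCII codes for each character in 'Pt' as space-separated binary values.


String: 'Pt'  (2 characters)
Per-character ASCII lookup:
  'P': uppercase starts at 65: 'P' = 65 + 15 = 80 → 1010000
  't': lowercase starts at 97: 't' = 97 + 19 = 116 → 1110100
= 1010000 1110100


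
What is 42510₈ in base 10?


Positional values:
Position 0: 0 × 8^0 = 0
Position 1: 1 × 8^1 = 8
Position 2: 5 × 8^2 = 320
Position 3: 2 × 8^3 = 1024
Position 4: 4 × 8^4 = 16384
Sum = 0 + 8 + 320 + 1024 + 16384
= 17736


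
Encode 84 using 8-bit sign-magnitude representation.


Sign bit: 0 (positive)
Magnitude: 84 = 1010100
= 01010100


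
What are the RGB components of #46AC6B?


Hex: #46AC6B
R = 46₁₆ = 70
G = AC₁₆ = 172
B = 6B₁₆ = 107
= RGB(70, 172, 107)


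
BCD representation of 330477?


Each digit → 4-bit binary:
  3 → 0011
  3 → 0011
  0 → 0000
  4 → 0100
  7 → 0111
  7 → 0111
= 0011 0011 0000 0100 0111 0111


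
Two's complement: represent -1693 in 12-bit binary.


Original: 011010011101
Step 1 - Invert all bits: 100101100010
Step 2 - Add 1: 100101100010 + 1
= 100101100011 (represents -1693)


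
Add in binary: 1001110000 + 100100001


Align and add column by column (LSB to MSB, carry propagating):
  01001110000
+ 00100100001
  -----------
  col 0: 0 + 1 + 0 (carry in) = 1 → bit 1, carry out 0
  col 1: 0 + 0 + 0 (carry in) = 0 → bit 0, carry out 0
  col 2: 0 + 0 + 0 (carry in) = 0 → bit 0, carry out 0
  col 3: 0 + 0 + 0 (carry in) = 0 → bit 0, carry out 0
  col 4: 1 + 0 + 0 (carry in) = 1 → bit 1, carry out 0
  col 5: 1 + 1 + 0 (carry in) = 2 → bit 0, carry out 1
  col 6: 1 + 0 + 1 (carry in) = 2 → bit 0, carry out 1
  col 7: 0 + 0 + 1 (carry in) = 1 → bit 1, carry out 0
  col 8: 0 + 1 + 0 (carry in) = 1 → bit 1, carry out 0
  col 9: 1 + 0 + 0 (carry in) = 1 → bit 1, carry out 0
  col 10: 0 + 0 + 0 (carry in) = 0 → bit 0, carry out 0
Reading bits MSB→LSB: 01110010001
Strip leading zeros: 1110010001
= 1110010001


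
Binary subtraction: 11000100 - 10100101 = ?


Align and subtract column by column (LSB to MSB, borrowing when needed):
  11000100
- 10100101
  --------
  col 0: (0 - 0 borrow-in) - 1 → borrow from next column: (0+2) - 1 = 1, borrow out 1
  col 1: (0 - 1 borrow-in) - 0 → borrow from next column: (-1+2) - 0 = 1, borrow out 1
  col 2: (1 - 1 borrow-in) - 1 → borrow from next column: (0+2) - 1 = 1, borrow out 1
  col 3: (0 - 1 borrow-in) - 0 → borrow from next column: (-1+2) - 0 = 1, borrow out 1
  col 4: (0 - 1 borrow-in) - 0 → borrow from next column: (-1+2) - 0 = 1, borrow out 1
  col 5: (0 - 1 borrow-in) - 1 → borrow from next column: (-1+2) - 1 = 0, borrow out 1
  col 6: (1 - 1 borrow-in) - 0 → 0 - 0 = 0, borrow out 0
  col 7: (1 - 0 borrow-in) - 1 → 1 - 1 = 0, borrow out 0
Reading bits MSB→LSB: 00011111
Strip leading zeros: 11111
= 11111


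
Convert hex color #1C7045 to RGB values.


Hex: #1C7045
R = 1C₁₆ = 28
G = 70₁₆ = 112
B = 45₁₆ = 69
= RGB(28, 112, 69)


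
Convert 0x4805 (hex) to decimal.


Positional values:
Position 0: 5 × 16^0 = 5 × 1 = 5
Position 1: 0 × 16^1 = 0 × 16 = 0
Position 2: 8 × 16^2 = 8 × 256 = 2048
Position 3: 4 × 16^3 = 4 × 4096 = 16384
Sum = 5 + 0 + 2048 + 16384
= 18437


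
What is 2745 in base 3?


Divide by 3 repeatedly:
2745 ÷ 3 = 915 remainder 0
915 ÷ 3 = 305 remainder 0
305 ÷ 3 = 101 remainder 2
101 ÷ 3 = 33 remainder 2
33 ÷ 3 = 11 remainder 0
11 ÷ 3 = 3 remainder 2
3 ÷ 3 = 1 remainder 0
1 ÷ 3 = 0 remainder 1
Reading remainders bottom-up:
= 10202200


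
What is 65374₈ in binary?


Each octal digit → 3 binary bits:
  6 = 110
  5 = 101
  3 = 011
  7 = 111
  4 = 100
Concatenate: 110 101 011 111 100
= 110101011111100


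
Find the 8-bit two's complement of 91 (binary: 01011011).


Original: 01011011
Step 1 - Invert all bits: 10100100
Step 2 - Add 1: 10100100 + 1
= 10100101 (represents -91)


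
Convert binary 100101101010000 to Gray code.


Binary: 100101101010000
Gray code: G = B XOR (B >> 1)
B >> 1 = 010010110101000
100101101010000 XOR 010010110101000:
  1 XOR 0 = 1
  0 XOR 1 = 1
  0 XOR 0 = 0
  1 XOR 0 = 1
  0 XOR 1 = 1
  1 XOR 0 = 1
  1 XOR 1 = 0
  0 XOR 1 = 1
  1 XOR 0 = 1
  0 XOR 1 = 1
  1 XOR 0 = 1
  0 XOR 1 = 1
  0 XOR 0 = 0
  0 XOR 0 = 0
  0 XOR 0 = 0
= 110111011111000


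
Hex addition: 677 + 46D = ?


Align and add column by column (LSB to MSB, each column mod 16 with carry):
  0677
+ 046D
  ----
  col 0: 7(7) + D(13) + 0 (carry in) = 20 → 4(4), carry out 1
  col 1: 7(7) + 6(6) + 1 (carry in) = 14 → E(14), carry out 0
  col 2: 6(6) + 4(4) + 0 (carry in) = 10 → A(10), carry out 0
  col 3: 0(0) + 0(0) + 0 (carry in) = 0 → 0(0), carry out 0
Reading digits MSB→LSB: 0AE4
Strip leading zeros: AE4
= 0xAE4


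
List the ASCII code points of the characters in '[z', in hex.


String: '[z'  (2 characters)
Per-character ASCII lookup:
  '[': special character: '[' = 91 → 0x5B
  'z': lowercase starts at 97: 'z' = 97 + 25 = 122 → 0x7A
= 0x5B 0x7A


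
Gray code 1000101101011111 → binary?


Gray code: 1000101101011111
MSB stays the same: 1
Each subsequent bit = prev_binary XOR current_gray:
  B[1] = 1 XOR 0 = 1
  B[2] = 1 XOR 0 = 1
  B[3] = 1 XOR 0 = 1
  B[4] = 1 XOR 1 = 0
  B[5] = 0 XOR 0 = 0
  B[6] = 0 XOR 1 = 1
  B[7] = 1 XOR 1 = 0
  B[8] = 0 XOR 0 = 0
  B[9] = 0 XOR 1 = 1
  B[10] = 1 XOR 0 = 1
  B[11] = 1 XOR 1 = 0
  B[12] = 0 XOR 1 = 1
  B[13] = 1 XOR 1 = 0
  B[14] = 0 XOR 1 = 1
  B[15] = 1 XOR 1 = 0
= 1111001001101010 (62058 decimal)


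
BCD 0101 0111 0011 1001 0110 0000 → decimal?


Each 4-bit group → digit:
  0101 → 5
  0111 → 7
  0011 → 3
  1001 → 9
  0110 → 6
  0000 → 0
= 573960


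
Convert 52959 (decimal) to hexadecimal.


Divide by 16 repeatedly:
52959 ÷ 16 = 3309 remainder 15 (F)
3309 ÷ 16 = 206 remainder 13 (D)
206 ÷ 16 = 12 remainder 14 (E)
12 ÷ 16 = 0 remainder 12 (C)
Reading remainders bottom-up:
= 0xCEDF


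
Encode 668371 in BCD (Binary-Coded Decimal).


Each digit → 4-bit binary:
  6 → 0110
  6 → 0110
  8 → 1000
  3 → 0011
  7 → 0111
  1 → 0001
= 0110 0110 1000 0011 0111 0001


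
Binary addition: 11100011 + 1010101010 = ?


Align and add column by column (LSB to MSB, carry propagating):
  00011100011
+ 01010101010
  -----------
  col 0: 1 + 0 + 0 (carry in) = 1 → bit 1, carry out 0
  col 1: 1 + 1 + 0 (carry in) = 2 → bit 0, carry out 1
  col 2: 0 + 0 + 1 (carry in) = 1 → bit 1, carry out 0
  col 3: 0 + 1 + 0 (carry in) = 1 → bit 1, carry out 0
  col 4: 0 + 0 + 0 (carry in) = 0 → bit 0, carry out 0
  col 5: 1 + 1 + 0 (carry in) = 2 → bit 0, carry out 1
  col 6: 1 + 0 + 1 (carry in) = 2 → bit 0, carry out 1
  col 7: 1 + 1 + 1 (carry in) = 3 → bit 1, carry out 1
  col 8: 0 + 0 + 1 (carry in) = 1 → bit 1, carry out 0
  col 9: 0 + 1 + 0 (carry in) = 1 → bit 1, carry out 0
  col 10: 0 + 0 + 0 (carry in) = 0 → bit 0, carry out 0
Reading bits MSB→LSB: 01110001101
Strip leading zeros: 1110001101
= 1110001101


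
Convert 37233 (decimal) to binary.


Divide by 2 repeatedly:
37233 ÷ 2 = 18616 remainder 1
18616 ÷ 2 = 9308 remainder 0
9308 ÷ 2 = 4654 remainder 0
4654 ÷ 2 = 2327 remainder 0
2327 ÷ 2 = 1163 remainder 1
1163 ÷ 2 = 581 remainder 1
581 ÷ 2 = 290 remainder 1
290 ÷ 2 = 145 remainder 0
145 ÷ 2 = 72 remainder 1
72 ÷ 2 = 36 remainder 0
36 ÷ 2 = 18 remainder 0
18 ÷ 2 = 9 remainder 0
9 ÷ 2 = 4 remainder 1
4 ÷ 2 = 2 remainder 0
2 ÷ 2 = 1 remainder 0
1 ÷ 2 = 0 remainder 1
Reading remainders bottom-up:
= 1001000101110001


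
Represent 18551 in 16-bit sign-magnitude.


Sign bit: 0 (positive)
Magnitude: 18551 = 100100001110111
= 0100100001110111


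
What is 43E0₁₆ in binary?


Each hex digit → 4 binary bits:
  4 = 0100
  3 = 0011
  E = 1110
  0 = 0000
Concatenate: 0100 0011 1110 0000
= 0100001111100000


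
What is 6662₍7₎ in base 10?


Positional values (base 7):
  2 × 7^0 = 2 × 1 = 2
  6 × 7^1 = 6 × 7 = 42
  6 × 7^2 = 6 × 49 = 294
  6 × 7^3 = 6 × 343 = 2058
Sum = 2 + 42 + 294 + 2058
= 2396


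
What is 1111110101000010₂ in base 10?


Positional values:
Bit 1: 1 × 2^1 = 2
Bit 6: 1 × 2^6 = 64
Bit 8: 1 × 2^8 = 256
Bit 10: 1 × 2^10 = 1024
Bit 11: 1 × 2^11 = 2048
Bit 12: 1 × 2^12 = 4096
Bit 13: 1 × 2^13 = 8192
Bit 14: 1 × 2^14 = 16384
Bit 15: 1 × 2^15 = 32768
Sum = 2 + 64 + 256 + 1024 + 2048 + 4096 + 8192 + 16384 + 32768
= 64834


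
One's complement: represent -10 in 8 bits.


Original: 00001010
Invert all bits:
  bit 0: 0 → 1
  bit 1: 0 → 1
  bit 2: 0 → 1
  bit 3: 0 → 1
  bit 4: 1 → 0
  bit 5: 0 → 1
  bit 6: 1 → 0
  bit 7: 0 → 1
= 11110101


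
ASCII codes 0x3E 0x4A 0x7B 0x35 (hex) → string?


Codes (hex): 0x3E 0x4A 0x7B 0x35
Per-code ASCII lookup:
  0x3E = 62  (special character) → '>'
  0x4A = 74  (range 65-90: uppercase, 74 - 65 = 9) → 'J'
  0x7B = 123  (special character) → '{'
  0x35 = 53  (range 48-57: digits, 53 - 48 = 5) → '5'
= '>J{5'


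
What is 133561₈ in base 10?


Positional values:
Position 0: 1 × 8^0 = 1
Position 1: 6 × 8^1 = 48
Position 2: 5 × 8^2 = 320
Position 3: 3 × 8^3 = 1536
Position 4: 3 × 8^4 = 12288
Position 5: 1 × 8^5 = 32768
Sum = 1 + 48 + 320 + 1536 + 12288 + 32768
= 46961


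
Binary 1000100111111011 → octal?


Group into 3-bit groups: 001000100111111011
  001 = 1
  000 = 0
  100 = 4
  111 = 7
  111 = 7
  011 = 3
= 0o104773


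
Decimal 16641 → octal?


Divide by 8 repeatedly:
16641 ÷ 8 = 2080 remainder 1
2080 ÷ 8 = 260 remainder 0
260 ÷ 8 = 32 remainder 4
32 ÷ 8 = 4 remainder 0
4 ÷ 8 = 0 remainder 4
Reading remainders bottom-up:
= 0o40401


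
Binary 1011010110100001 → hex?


Group into 4-bit nibbles: 1011010110100001
  1011 = B
  0101 = 5
  1010 = A
  0001 = 1
= 0xB5A1


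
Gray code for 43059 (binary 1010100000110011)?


Binary: 1010100000110011
Gray code: G = B XOR (B >> 1)
B >> 1 = 0101010000011001
1010100000110011 XOR 0101010000011001:
  1 XOR 0 = 1
  0 XOR 1 = 1
  1 XOR 0 = 1
  0 XOR 1 = 1
  1 XOR 0 = 1
  0 XOR 1 = 1
  0 XOR 0 = 0
  0 XOR 0 = 0
  0 XOR 0 = 0
  0 XOR 0 = 0
  1 XOR 0 = 1
  1 XOR 1 = 0
  0 XOR 1 = 1
  0 XOR 0 = 0
  1 XOR 0 = 1
  1 XOR 1 = 0
= 1111110000101010


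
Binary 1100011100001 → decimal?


Positional values:
Bit 0: 1 × 2^0 = 1
Bit 5: 1 × 2^5 = 32
Bit 6: 1 × 2^6 = 64
Bit 7: 1 × 2^7 = 128
Bit 11: 1 × 2^11 = 2048
Bit 12: 1 × 2^12 = 4096
Sum = 1 + 32 + 64 + 128 + 2048 + 4096
= 6369


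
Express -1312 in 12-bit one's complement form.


Original: 010100100000
Invert all bits:
  bit 0: 0 → 1
  bit 1: 1 → 0
  bit 2: 0 → 1
  bit 3: 1 → 0
  bit 4: 0 → 1
  bit 5: 0 → 1
  bit 6: 1 → 0
  bit 7: 0 → 1
  bit 8: 0 → 1
  bit 9: 0 → 1
  bit 10: 0 → 1
  bit 11: 0 → 1
= 101011011111


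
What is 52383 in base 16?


Divide by 16 repeatedly:
52383 ÷ 16 = 3273 remainder 15 (F)
3273 ÷ 16 = 204 remainder 9 (9)
204 ÷ 16 = 12 remainder 12 (C)
12 ÷ 16 = 0 remainder 12 (C)
Reading remainders bottom-up:
= 0xCC9F


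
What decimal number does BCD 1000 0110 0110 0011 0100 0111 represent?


Each 4-bit group → digit:
  1000 → 8
  0110 → 6
  0110 → 6
  0011 → 3
  0100 → 4
  0111 → 7
= 866347


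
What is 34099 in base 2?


Divide by 2 repeatedly:
34099 ÷ 2 = 17049 remainder 1
17049 ÷ 2 = 8524 remainder 1
8524 ÷ 2 = 4262 remainder 0
4262 ÷ 2 = 2131 remainder 0
2131 ÷ 2 = 1065 remainder 1
1065 ÷ 2 = 532 remainder 1
532 ÷ 2 = 266 remainder 0
266 ÷ 2 = 133 remainder 0
133 ÷ 2 = 66 remainder 1
66 ÷ 2 = 33 remainder 0
33 ÷ 2 = 16 remainder 1
16 ÷ 2 = 8 remainder 0
8 ÷ 2 = 4 remainder 0
4 ÷ 2 = 2 remainder 0
2 ÷ 2 = 1 remainder 0
1 ÷ 2 = 0 remainder 1
Reading remainders bottom-up:
= 1000010100110011


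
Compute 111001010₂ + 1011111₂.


Align and add column by column (LSB to MSB, carry propagating):
  0111001010
+ 0001011111
  ----------
  col 0: 0 + 1 + 0 (carry in) = 1 → bit 1, carry out 0
  col 1: 1 + 1 + 0 (carry in) = 2 → bit 0, carry out 1
  col 2: 0 + 1 + 1 (carry in) = 2 → bit 0, carry out 1
  col 3: 1 + 1 + 1 (carry in) = 3 → bit 1, carry out 1
  col 4: 0 + 1 + 1 (carry in) = 2 → bit 0, carry out 1
  col 5: 0 + 0 + 1 (carry in) = 1 → bit 1, carry out 0
  col 6: 1 + 1 + 0 (carry in) = 2 → bit 0, carry out 1
  col 7: 1 + 0 + 1 (carry in) = 2 → bit 0, carry out 1
  col 8: 1 + 0 + 1 (carry in) = 2 → bit 0, carry out 1
  col 9: 0 + 0 + 1 (carry in) = 1 → bit 1, carry out 0
Reading bits MSB→LSB: 1000101001
Strip leading zeros: 1000101001
= 1000101001


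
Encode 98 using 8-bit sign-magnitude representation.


Sign bit: 0 (positive)
Magnitude: 98 = 1100010
= 01100010


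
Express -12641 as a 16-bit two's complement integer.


Original: 0011000101100001
Step 1 - Invert all bits: 1100111010011110
Step 2 - Add 1: 1100111010011110 + 1
= 1100111010011111 (represents -12641)


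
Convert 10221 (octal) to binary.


Each octal digit → 3 binary bits:
  1 = 001
  0 = 000
  2 = 010
  2 = 010
  1 = 001
Concatenate: 001 000 010 010 001
= 001000010010001


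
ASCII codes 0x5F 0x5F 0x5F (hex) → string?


Codes (hex): 0x5F 0x5F 0x5F
Per-code ASCII lookup:
  0x5F = 95  (special character) → '_'
  0x5F = 95  (special character) → '_'
  0x5F = 95  (special character) → '_'
= '___'


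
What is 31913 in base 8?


Divide by 8 repeatedly:
31913 ÷ 8 = 3989 remainder 1
3989 ÷ 8 = 498 remainder 5
498 ÷ 8 = 62 remainder 2
62 ÷ 8 = 7 remainder 6
7 ÷ 8 = 0 remainder 7
Reading remainders bottom-up:
= 0o76251


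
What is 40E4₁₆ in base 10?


Positional values:
Position 0: 4 × 16^0 = 4 × 1 = 4
Position 1: E × 16^1 = 14 × 16 = 224
Position 2: 0 × 16^2 = 0 × 256 = 0
Position 3: 4 × 16^3 = 4 × 4096 = 16384
Sum = 4 + 224 + 0 + 16384
= 16612


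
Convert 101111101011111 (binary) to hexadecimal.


Group into 4-bit nibbles: 0101111101011111
  0101 = 5
  1111 = F
  0101 = 5
  1111 = F
= 0x5F5F


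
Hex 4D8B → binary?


Each hex digit → 4 binary bits:
  4 = 0100
  D = 1101
  8 = 1000
  B = 1011
Concatenate: 0100 1101 1000 1011
= 0100110110001011


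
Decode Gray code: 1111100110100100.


Gray code: 1111100110100100
MSB stays the same: 1
Each subsequent bit = prev_binary XOR current_gray:
  B[1] = 1 XOR 1 = 0
  B[2] = 0 XOR 1 = 1
  B[3] = 1 XOR 1 = 0
  B[4] = 0 XOR 1 = 1
  B[5] = 1 XOR 0 = 1
  B[6] = 1 XOR 0 = 1
  B[7] = 1 XOR 1 = 0
  B[8] = 0 XOR 1 = 1
  B[9] = 1 XOR 0 = 1
  B[10] = 1 XOR 1 = 0
  B[11] = 0 XOR 0 = 0
  B[12] = 0 XOR 0 = 0
  B[13] = 0 XOR 1 = 1
  B[14] = 1 XOR 0 = 1
  B[15] = 1 XOR 0 = 1
= 1010111011000111 (44743 decimal)


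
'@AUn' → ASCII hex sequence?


String: '@AUn'  (4 characters)
Per-character ASCII lookup:
  '@': special character: '@' = 64 → 0x40
  'A': uppercase starts at 65: 'A' = 65 + 0 = 65 → 0x41
  'U': uppercase starts at 65: 'U' = 65 + 20 = 85 → 0x55
  'n': lowercase starts at 97: 'n' = 97 + 13 = 110 → 0x6E
= 0x40 0x41 0x55 0x6E


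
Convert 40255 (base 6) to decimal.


Positional values (base 6):
  5 × 6^0 = 5 × 1 = 5
  5 × 6^1 = 5 × 6 = 30
  2 × 6^2 = 2 × 36 = 72
  0 × 6^3 = 0 × 216 = 0
  4 × 6^4 = 4 × 1296 = 5184
Sum = 5 + 30 + 72 + 0 + 5184
= 5291


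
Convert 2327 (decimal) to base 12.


Divide by 12 repeatedly:
2327 ÷ 12 = 193 remainder 11
193 ÷ 12 = 16 remainder 1
16 ÷ 12 = 1 remainder 4
1 ÷ 12 = 0 remainder 1
Reading remainders bottom-up:
= 141B


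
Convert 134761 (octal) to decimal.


Positional values:
Position 0: 1 × 8^0 = 1
Position 1: 6 × 8^1 = 48
Position 2: 7 × 8^2 = 448
Position 3: 4 × 8^3 = 2048
Position 4: 3 × 8^4 = 12288
Position 5: 1 × 8^5 = 32768
Sum = 1 + 48 + 448 + 2048 + 12288 + 32768
= 47601


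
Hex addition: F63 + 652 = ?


Align and add column by column (LSB to MSB, each column mod 16 with carry):
  0F63
+ 0652
  ----
  col 0: 3(3) + 2(2) + 0 (carry in) = 5 → 5(5), carry out 0
  col 1: 6(6) + 5(5) + 0 (carry in) = 11 → B(11), carry out 0
  col 2: F(15) + 6(6) + 0 (carry in) = 21 → 5(5), carry out 1
  col 3: 0(0) + 0(0) + 1 (carry in) = 1 → 1(1), carry out 0
Reading digits MSB→LSB: 15B5
Strip leading zeros: 15B5
= 0x15B5


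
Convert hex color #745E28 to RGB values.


Hex: #745E28
R = 74₁₆ = 116
G = 5E₁₆ = 94
B = 28₁₆ = 40
= RGB(116, 94, 40)


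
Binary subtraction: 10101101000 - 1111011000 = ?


Align and subtract column by column (LSB to MSB, borrowing when needed):
  10101101000
- 01111011000
  -----------
  col 0: (0 - 0 borrow-in) - 0 → 0 - 0 = 0, borrow out 0
  col 1: (0 - 0 borrow-in) - 0 → 0 - 0 = 0, borrow out 0
  col 2: (0 - 0 borrow-in) - 0 → 0 - 0 = 0, borrow out 0
  col 3: (1 - 0 borrow-in) - 1 → 1 - 1 = 0, borrow out 0
  col 4: (0 - 0 borrow-in) - 1 → borrow from next column: (0+2) - 1 = 1, borrow out 1
  col 5: (1 - 1 borrow-in) - 0 → 0 - 0 = 0, borrow out 0
  col 6: (1 - 0 borrow-in) - 1 → 1 - 1 = 0, borrow out 0
  col 7: (0 - 0 borrow-in) - 1 → borrow from next column: (0+2) - 1 = 1, borrow out 1
  col 8: (1 - 1 borrow-in) - 1 → borrow from next column: (0+2) - 1 = 1, borrow out 1
  col 9: (0 - 1 borrow-in) - 1 → borrow from next column: (-1+2) - 1 = 0, borrow out 1
  col 10: (1 - 1 borrow-in) - 0 → 0 - 0 = 0, borrow out 0
Reading bits MSB→LSB: 00110010000
Strip leading zeros: 110010000
= 110010000


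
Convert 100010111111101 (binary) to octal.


Group into 3-bit groups: 100010111111101
  100 = 4
  010 = 2
  111 = 7
  111 = 7
  101 = 5
= 0o42775


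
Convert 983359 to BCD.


Each digit → 4-bit binary:
  9 → 1001
  8 → 1000
  3 → 0011
  3 → 0011
  5 → 0101
  9 → 1001
= 1001 1000 0011 0011 0101 1001


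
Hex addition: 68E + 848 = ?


Align and add column by column (LSB to MSB, each column mod 16 with carry):
  068E
+ 0848
  ----
  col 0: E(14) + 8(8) + 0 (carry in) = 22 → 6(6), carry out 1
  col 1: 8(8) + 4(4) + 1 (carry in) = 13 → D(13), carry out 0
  col 2: 6(6) + 8(8) + 0 (carry in) = 14 → E(14), carry out 0
  col 3: 0(0) + 0(0) + 0 (carry in) = 0 → 0(0), carry out 0
Reading digits MSB→LSB: 0ED6
Strip leading zeros: ED6
= 0xED6


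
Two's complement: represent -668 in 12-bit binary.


Original: 001010011100
Step 1 - Invert all bits: 110101100011
Step 2 - Add 1: 110101100011 + 1
= 110101100100 (represents -668)


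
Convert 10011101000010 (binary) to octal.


Group into 3-bit groups: 010011101000010
  010 = 2
  011 = 3
  101 = 5
  000 = 0
  010 = 2
= 0o23502


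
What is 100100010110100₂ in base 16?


Group into 4-bit nibbles: 0100100010110100
  0100 = 4
  1000 = 8
  1011 = B
  0100 = 4
= 0x48B4


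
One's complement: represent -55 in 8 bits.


Original: 00110111
Invert all bits:
  bit 0: 0 → 1
  bit 1: 0 → 1
  bit 2: 1 → 0
  bit 3: 1 → 0
  bit 4: 0 → 1
  bit 5: 1 → 0
  bit 6: 1 → 0
  bit 7: 1 → 0
= 11001000


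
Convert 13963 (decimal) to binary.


Divide by 2 repeatedly:
13963 ÷ 2 = 6981 remainder 1
6981 ÷ 2 = 3490 remainder 1
3490 ÷ 2 = 1745 remainder 0
1745 ÷ 2 = 872 remainder 1
872 ÷ 2 = 436 remainder 0
436 ÷ 2 = 218 remainder 0
218 ÷ 2 = 109 remainder 0
109 ÷ 2 = 54 remainder 1
54 ÷ 2 = 27 remainder 0
27 ÷ 2 = 13 remainder 1
13 ÷ 2 = 6 remainder 1
6 ÷ 2 = 3 remainder 0
3 ÷ 2 = 1 remainder 1
1 ÷ 2 = 0 remainder 1
Reading remainders bottom-up:
= 11011010001011


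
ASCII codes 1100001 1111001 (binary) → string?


Codes (binary): 1100001 1111001
Per-code ASCII lookup:
  1100001 = 97  (range 97-122: lowercase, 97 - 97 = 0) → 'a'
  1111001 = 121  (range 97-122: lowercase, 121 - 97 = 24) → 'y'
= 'ay'


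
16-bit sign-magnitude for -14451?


Sign bit: 1 (negative)
Magnitude: 14451 = 011100001110011
= 1011100001110011


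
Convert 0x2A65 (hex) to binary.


Each hex digit → 4 binary bits:
  2 = 0010
  A = 1010
  6 = 0110
  5 = 0101
Concatenate: 0010 1010 0110 0101
= 0010101001100101


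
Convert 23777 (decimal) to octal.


Divide by 8 repeatedly:
23777 ÷ 8 = 2972 remainder 1
2972 ÷ 8 = 371 remainder 4
371 ÷ 8 = 46 remainder 3
46 ÷ 8 = 5 remainder 6
5 ÷ 8 = 0 remainder 5
Reading remainders bottom-up:
= 0o56341


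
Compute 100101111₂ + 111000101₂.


Align and add column by column (LSB to MSB, carry propagating):
  0100101111
+ 0111000101
  ----------
  col 0: 1 + 1 + 0 (carry in) = 2 → bit 0, carry out 1
  col 1: 1 + 0 + 1 (carry in) = 2 → bit 0, carry out 1
  col 2: 1 + 1 + 1 (carry in) = 3 → bit 1, carry out 1
  col 3: 1 + 0 + 1 (carry in) = 2 → bit 0, carry out 1
  col 4: 0 + 0 + 1 (carry in) = 1 → bit 1, carry out 0
  col 5: 1 + 0 + 0 (carry in) = 1 → bit 1, carry out 0
  col 6: 0 + 1 + 0 (carry in) = 1 → bit 1, carry out 0
  col 7: 0 + 1 + 0 (carry in) = 1 → bit 1, carry out 0
  col 8: 1 + 1 + 0 (carry in) = 2 → bit 0, carry out 1
  col 9: 0 + 0 + 1 (carry in) = 1 → bit 1, carry out 0
Reading bits MSB→LSB: 1011110100
Strip leading zeros: 1011110100
= 1011110100


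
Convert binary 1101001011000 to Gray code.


Binary: 1101001011000
Gray code: G = B XOR (B >> 1)
B >> 1 = 0110100101100
1101001011000 XOR 0110100101100:
  1 XOR 0 = 1
  1 XOR 1 = 0
  0 XOR 1 = 1
  1 XOR 0 = 1
  0 XOR 1 = 1
  0 XOR 0 = 0
  1 XOR 0 = 1
  0 XOR 1 = 1
  1 XOR 0 = 1
  1 XOR 1 = 0
  0 XOR 1 = 1
  0 XOR 0 = 0
  0 XOR 0 = 0
= 1011101110100


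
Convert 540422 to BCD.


Each digit → 4-bit binary:
  5 → 0101
  4 → 0100
  0 → 0000
  4 → 0100
  2 → 0010
  2 → 0010
= 0101 0100 0000 0100 0010 0010


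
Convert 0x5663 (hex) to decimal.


Positional values:
Position 0: 3 × 16^0 = 3 × 1 = 3
Position 1: 6 × 16^1 = 6 × 16 = 96
Position 2: 6 × 16^2 = 6 × 256 = 1536
Position 3: 5 × 16^3 = 5 × 4096 = 20480
Sum = 3 + 96 + 1536 + 20480
= 22115


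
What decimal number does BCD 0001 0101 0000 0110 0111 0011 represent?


Each 4-bit group → digit:
  0001 → 1
  0101 → 5
  0000 → 0
  0110 → 6
  0111 → 7
  0011 → 3
= 150673


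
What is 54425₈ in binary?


Each octal digit → 3 binary bits:
  5 = 101
  4 = 100
  4 = 100
  2 = 010
  5 = 101
Concatenate: 101 100 100 010 101
= 101100100010101


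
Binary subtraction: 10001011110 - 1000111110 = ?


Align and subtract column by column (LSB to MSB, borrowing when needed):
  10001011110
- 01000111110
  -----------
  col 0: (0 - 0 borrow-in) - 0 → 0 - 0 = 0, borrow out 0
  col 1: (1 - 0 borrow-in) - 1 → 1 - 1 = 0, borrow out 0
  col 2: (1 - 0 borrow-in) - 1 → 1 - 1 = 0, borrow out 0
  col 3: (1 - 0 borrow-in) - 1 → 1 - 1 = 0, borrow out 0
  col 4: (1 - 0 borrow-in) - 1 → 1 - 1 = 0, borrow out 0
  col 5: (0 - 0 borrow-in) - 1 → borrow from next column: (0+2) - 1 = 1, borrow out 1
  col 6: (1 - 1 borrow-in) - 0 → 0 - 0 = 0, borrow out 0
  col 7: (0 - 0 borrow-in) - 0 → 0 - 0 = 0, borrow out 0
  col 8: (0 - 0 borrow-in) - 0 → 0 - 0 = 0, borrow out 0
  col 9: (0 - 0 borrow-in) - 1 → borrow from next column: (0+2) - 1 = 1, borrow out 1
  col 10: (1 - 1 borrow-in) - 0 → 0 - 0 = 0, borrow out 0
Reading bits MSB→LSB: 01000100000
Strip leading zeros: 1000100000
= 1000100000


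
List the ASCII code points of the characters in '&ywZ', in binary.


String: '&ywZ'  (4 characters)
Per-character ASCII lookup:
  '&': special character: '&' = 38 → 100110
  'y': lowercase starts at 97: 'y' = 97 + 24 = 121 → 1111001
  'w': lowercase starts at 97: 'w' = 97 + 22 = 119 → 1110111
  'Z': uppercase starts at 65: 'Z' = 65 + 25 = 90 → 1011010
= 100110 1111001 1110111 1011010


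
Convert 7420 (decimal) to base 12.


Divide by 12 repeatedly:
7420 ÷ 12 = 618 remainder 4
618 ÷ 12 = 51 remainder 6
51 ÷ 12 = 4 remainder 3
4 ÷ 12 = 0 remainder 4
Reading remainders bottom-up:
= 4364


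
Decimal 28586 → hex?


Divide by 16 repeatedly:
28586 ÷ 16 = 1786 remainder 10 (A)
1786 ÷ 16 = 111 remainder 10 (A)
111 ÷ 16 = 6 remainder 15 (F)
6 ÷ 16 = 0 remainder 6 (6)
Reading remainders bottom-up:
= 0x6FAA


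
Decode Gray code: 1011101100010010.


Gray code: 1011101100010010
MSB stays the same: 1
Each subsequent bit = prev_binary XOR current_gray:
  B[1] = 1 XOR 0 = 1
  B[2] = 1 XOR 1 = 0
  B[3] = 0 XOR 1 = 1
  B[4] = 1 XOR 1 = 0
  B[5] = 0 XOR 0 = 0
  B[6] = 0 XOR 1 = 1
  B[7] = 1 XOR 1 = 0
  B[8] = 0 XOR 0 = 0
  B[9] = 0 XOR 0 = 0
  B[10] = 0 XOR 0 = 0
  B[11] = 0 XOR 1 = 1
  B[12] = 1 XOR 0 = 1
  B[13] = 1 XOR 0 = 1
  B[14] = 1 XOR 1 = 0
  B[15] = 0 XOR 0 = 0
= 1101001000011100 (53788 decimal)


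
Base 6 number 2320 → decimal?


Positional values (base 6):
  0 × 6^0 = 0 × 1 = 0
  2 × 6^1 = 2 × 6 = 12
  3 × 6^2 = 3 × 36 = 108
  2 × 6^3 = 2 × 216 = 432
Sum = 0 + 12 + 108 + 432
= 552


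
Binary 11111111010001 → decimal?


Positional values:
Bit 0: 1 × 2^0 = 1
Bit 4: 1 × 2^4 = 16
Bit 6: 1 × 2^6 = 64
Bit 7: 1 × 2^7 = 128
Bit 8: 1 × 2^8 = 256
Bit 9: 1 × 2^9 = 512
Bit 10: 1 × 2^10 = 1024
Bit 11: 1 × 2^11 = 2048
Bit 12: 1 × 2^12 = 4096
Bit 13: 1 × 2^13 = 8192
Sum = 1 + 16 + 64 + 128 + 256 + 512 + 1024 + 2048 + 4096 + 8192
= 16337


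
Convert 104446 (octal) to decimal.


Positional values:
Position 0: 6 × 8^0 = 6
Position 1: 4 × 8^1 = 32
Position 2: 4 × 8^2 = 256
Position 3: 4 × 8^3 = 2048
Position 4: 0 × 8^4 = 0
Position 5: 1 × 8^5 = 32768
Sum = 6 + 32 + 256 + 2048 + 0 + 32768
= 35110


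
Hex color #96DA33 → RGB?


Hex: #96DA33
R = 96₁₆ = 150
G = DA₁₆ = 218
B = 33₁₆ = 51
= RGB(150, 218, 51)


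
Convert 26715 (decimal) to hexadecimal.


Divide by 16 repeatedly:
26715 ÷ 16 = 1669 remainder 11 (B)
1669 ÷ 16 = 104 remainder 5 (5)
104 ÷ 16 = 6 remainder 8 (8)
6 ÷ 16 = 0 remainder 6 (6)
Reading remainders bottom-up:
= 0x685B


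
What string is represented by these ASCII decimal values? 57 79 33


Codes (decimal): 57 79 33
Per-code ASCII lookup:
  57  (range 48-57: digits, 57 - 48 = 9) → '9'
  79  (range 65-90: uppercase, 79 - 65 = 14) → 'O'
  33  (special character) → '!'
= '9O!'


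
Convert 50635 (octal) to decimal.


Positional values:
Position 0: 5 × 8^0 = 5
Position 1: 3 × 8^1 = 24
Position 2: 6 × 8^2 = 384
Position 3: 0 × 8^3 = 0
Position 4: 5 × 8^4 = 20480
Sum = 5 + 24 + 384 + 0 + 20480
= 20893


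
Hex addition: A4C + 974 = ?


Align and add column by column (LSB to MSB, each column mod 16 with carry):
  0A4C
+ 0974
  ----
  col 0: C(12) + 4(4) + 0 (carry in) = 16 → 0(0), carry out 1
  col 1: 4(4) + 7(7) + 1 (carry in) = 12 → C(12), carry out 0
  col 2: A(10) + 9(9) + 0 (carry in) = 19 → 3(3), carry out 1
  col 3: 0(0) + 0(0) + 1 (carry in) = 1 → 1(1), carry out 0
Reading digits MSB→LSB: 13C0
Strip leading zeros: 13C0
= 0x13C0


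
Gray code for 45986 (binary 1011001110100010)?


Binary: 1011001110100010
Gray code: G = B XOR (B >> 1)
B >> 1 = 0101100111010001
1011001110100010 XOR 0101100111010001:
  1 XOR 0 = 1
  0 XOR 1 = 1
  1 XOR 0 = 1
  1 XOR 1 = 0
  0 XOR 1 = 1
  0 XOR 0 = 0
  1 XOR 0 = 1
  1 XOR 1 = 0
  1 XOR 1 = 0
  0 XOR 1 = 1
  1 XOR 0 = 1
  0 XOR 1 = 1
  0 XOR 0 = 0
  0 XOR 0 = 0
  1 XOR 0 = 1
  0 XOR 1 = 1
= 1110101001110011


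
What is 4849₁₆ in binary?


Each hex digit → 4 binary bits:
  4 = 0100
  8 = 1000
  4 = 0100
  9 = 1001
Concatenate: 0100 1000 0100 1001
= 0100100001001001


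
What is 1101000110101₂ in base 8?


Group into 3-bit groups: 001101000110101
  001 = 1
  101 = 5
  000 = 0
  110 = 6
  101 = 5
= 0o15065


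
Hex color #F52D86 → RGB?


Hex: #F52D86
R = F5₁₆ = 245
G = 2D₁₆ = 45
B = 86₁₆ = 134
= RGB(245, 45, 134)


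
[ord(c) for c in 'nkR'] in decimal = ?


String: 'nkR'  (3 characters)
Per-character ASCII lookup:
  'n': lowercase starts at 97: 'n' = 97 + 13 = 110
  'k': lowercase starts at 97: 'k' = 97 + 10 = 107
  'R': uppercase starts at 65: 'R' = 65 + 17 = 82
= 110 107 82


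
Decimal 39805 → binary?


Divide by 2 repeatedly:
39805 ÷ 2 = 19902 remainder 1
19902 ÷ 2 = 9951 remainder 0
9951 ÷ 2 = 4975 remainder 1
4975 ÷ 2 = 2487 remainder 1
2487 ÷ 2 = 1243 remainder 1
1243 ÷ 2 = 621 remainder 1
621 ÷ 2 = 310 remainder 1
310 ÷ 2 = 155 remainder 0
155 ÷ 2 = 77 remainder 1
77 ÷ 2 = 38 remainder 1
38 ÷ 2 = 19 remainder 0
19 ÷ 2 = 9 remainder 1
9 ÷ 2 = 4 remainder 1
4 ÷ 2 = 2 remainder 0
2 ÷ 2 = 1 remainder 0
1 ÷ 2 = 0 remainder 1
Reading remainders bottom-up:
= 1001101101111101


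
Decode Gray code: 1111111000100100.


Gray code: 1111111000100100
MSB stays the same: 1
Each subsequent bit = prev_binary XOR current_gray:
  B[1] = 1 XOR 1 = 0
  B[2] = 0 XOR 1 = 1
  B[3] = 1 XOR 1 = 0
  B[4] = 0 XOR 1 = 1
  B[5] = 1 XOR 1 = 0
  B[6] = 0 XOR 1 = 1
  B[7] = 1 XOR 0 = 1
  B[8] = 1 XOR 0 = 1
  B[9] = 1 XOR 0 = 1
  B[10] = 1 XOR 1 = 0
  B[11] = 0 XOR 0 = 0
  B[12] = 0 XOR 0 = 0
  B[13] = 0 XOR 1 = 1
  B[14] = 1 XOR 0 = 1
  B[15] = 1 XOR 0 = 1
= 1010101111000111 (43975 decimal)


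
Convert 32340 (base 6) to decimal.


Positional values (base 6):
  0 × 6^0 = 0 × 1 = 0
  4 × 6^1 = 4 × 6 = 24
  3 × 6^2 = 3 × 36 = 108
  2 × 6^3 = 2 × 216 = 432
  3 × 6^4 = 3 × 1296 = 3888
Sum = 0 + 24 + 108 + 432 + 3888
= 4452


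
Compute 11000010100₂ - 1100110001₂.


Align and subtract column by column (LSB to MSB, borrowing when needed):
  11000010100
- 01100110001
  -----------
  col 0: (0 - 0 borrow-in) - 1 → borrow from next column: (0+2) - 1 = 1, borrow out 1
  col 1: (0 - 1 borrow-in) - 0 → borrow from next column: (-1+2) - 0 = 1, borrow out 1
  col 2: (1 - 1 borrow-in) - 0 → 0 - 0 = 0, borrow out 0
  col 3: (0 - 0 borrow-in) - 0 → 0 - 0 = 0, borrow out 0
  col 4: (1 - 0 borrow-in) - 1 → 1 - 1 = 0, borrow out 0
  col 5: (0 - 0 borrow-in) - 1 → borrow from next column: (0+2) - 1 = 1, borrow out 1
  col 6: (0 - 1 borrow-in) - 0 → borrow from next column: (-1+2) - 0 = 1, borrow out 1
  col 7: (0 - 1 borrow-in) - 0 → borrow from next column: (-1+2) - 0 = 1, borrow out 1
  col 8: (0 - 1 borrow-in) - 1 → borrow from next column: (-1+2) - 1 = 0, borrow out 1
  col 9: (1 - 1 borrow-in) - 1 → borrow from next column: (0+2) - 1 = 1, borrow out 1
  col 10: (1 - 1 borrow-in) - 0 → 0 - 0 = 0, borrow out 0
Reading bits MSB→LSB: 01011100011
Strip leading zeros: 1011100011
= 1011100011


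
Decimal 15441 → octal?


Divide by 8 repeatedly:
15441 ÷ 8 = 1930 remainder 1
1930 ÷ 8 = 241 remainder 2
241 ÷ 8 = 30 remainder 1
30 ÷ 8 = 3 remainder 6
3 ÷ 8 = 0 remainder 3
Reading remainders bottom-up:
= 0o36121


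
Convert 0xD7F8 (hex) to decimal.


Positional values:
Position 0: 8 × 16^0 = 8 × 1 = 8
Position 1: F × 16^1 = 15 × 16 = 240
Position 2: 7 × 16^2 = 7 × 256 = 1792
Position 3: D × 16^3 = 13 × 4096 = 53248
Sum = 8 + 240 + 1792 + 53248
= 55288


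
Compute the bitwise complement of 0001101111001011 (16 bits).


Original: 0001101111001011
Invert all bits:
  bit 0: 0 → 1
  bit 1: 0 → 1
  bit 2: 0 → 1
  bit 3: 1 → 0
  bit 4: 1 → 0
  bit 5: 0 → 1
  bit 6: 1 → 0
  bit 7: 1 → 0
  bit 8: 1 → 0
  bit 9: 1 → 0
  bit 10: 0 → 1
  bit 11: 0 → 1
  bit 12: 1 → 0
  bit 13: 0 → 1
  bit 14: 1 → 0
  bit 15: 1 → 0
= 1110010000110100


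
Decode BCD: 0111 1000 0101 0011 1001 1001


Each 4-bit group → digit:
  0111 → 7
  1000 → 8
  0101 → 5
  0011 → 3
  1001 → 9
  1001 → 9
= 785399
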